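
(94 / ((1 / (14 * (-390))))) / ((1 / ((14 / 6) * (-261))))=312563160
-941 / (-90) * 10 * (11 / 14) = 10351 / 126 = 82.15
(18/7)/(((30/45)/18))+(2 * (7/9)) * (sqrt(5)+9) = 14 * sqrt(5)/9+584/7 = 86.91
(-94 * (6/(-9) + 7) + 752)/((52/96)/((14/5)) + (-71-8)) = -52640/26479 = -1.99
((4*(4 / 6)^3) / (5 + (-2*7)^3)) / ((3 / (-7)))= 224 / 221859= 0.00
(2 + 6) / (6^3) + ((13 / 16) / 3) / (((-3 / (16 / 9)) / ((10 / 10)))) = -10 / 81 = -0.12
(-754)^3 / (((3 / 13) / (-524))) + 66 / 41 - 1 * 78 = 973346389246.28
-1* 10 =-10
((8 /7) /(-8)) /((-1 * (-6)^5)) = -1 /54432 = -0.00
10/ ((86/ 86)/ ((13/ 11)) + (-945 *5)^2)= 65/ 145116568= 0.00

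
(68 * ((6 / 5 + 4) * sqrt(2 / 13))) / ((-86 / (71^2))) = -342788 * sqrt(26) / 215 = -8129.69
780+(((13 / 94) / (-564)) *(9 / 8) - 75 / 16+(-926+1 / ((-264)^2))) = -11599828153 / 76979232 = -150.69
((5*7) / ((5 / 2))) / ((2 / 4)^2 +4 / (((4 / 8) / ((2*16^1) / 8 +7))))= 0.16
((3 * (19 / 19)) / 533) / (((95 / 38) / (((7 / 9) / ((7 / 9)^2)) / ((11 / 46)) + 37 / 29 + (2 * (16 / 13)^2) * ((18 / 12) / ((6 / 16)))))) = 42502074 / 1005709705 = 0.04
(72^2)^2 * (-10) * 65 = -17468006400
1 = 1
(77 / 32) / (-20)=-77 / 640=-0.12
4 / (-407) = -4 / 407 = -0.01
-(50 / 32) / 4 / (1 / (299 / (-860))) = 1495 / 11008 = 0.14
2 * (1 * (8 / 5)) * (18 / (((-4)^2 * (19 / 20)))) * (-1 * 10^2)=-7200 / 19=-378.95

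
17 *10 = 170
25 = 25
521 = 521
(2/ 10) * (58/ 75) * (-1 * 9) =-174/ 125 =-1.39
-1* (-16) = 16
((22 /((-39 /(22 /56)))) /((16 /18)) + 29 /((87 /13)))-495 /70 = -13049 /4368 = -2.99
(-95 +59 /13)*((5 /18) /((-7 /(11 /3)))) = 1540 /117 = 13.16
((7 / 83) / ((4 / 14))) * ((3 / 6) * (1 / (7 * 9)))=7 / 2988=0.00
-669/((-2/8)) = 2676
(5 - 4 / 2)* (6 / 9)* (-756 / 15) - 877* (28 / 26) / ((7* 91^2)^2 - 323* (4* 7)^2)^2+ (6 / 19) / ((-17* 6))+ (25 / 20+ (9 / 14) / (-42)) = -6742597093258955112995389 / 67718241442141027121930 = -99.57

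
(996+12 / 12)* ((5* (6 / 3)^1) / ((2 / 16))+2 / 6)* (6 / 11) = 480554 / 11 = 43686.73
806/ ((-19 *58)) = -403/ 551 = -0.73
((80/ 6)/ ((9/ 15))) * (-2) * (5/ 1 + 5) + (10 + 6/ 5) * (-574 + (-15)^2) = -195896/ 45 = -4353.24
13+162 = 175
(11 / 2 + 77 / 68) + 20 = 1811 / 68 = 26.63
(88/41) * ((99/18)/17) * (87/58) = 726/697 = 1.04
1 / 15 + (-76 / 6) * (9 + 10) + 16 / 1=-1123 / 5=-224.60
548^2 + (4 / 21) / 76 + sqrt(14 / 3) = sqrt(42) / 3 + 119821297 / 399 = 300306.16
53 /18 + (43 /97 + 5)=14645 /1746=8.39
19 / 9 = 2.11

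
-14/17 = -0.82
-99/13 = -7.62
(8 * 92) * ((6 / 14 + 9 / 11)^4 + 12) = 372983564928 / 35153041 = 10610.28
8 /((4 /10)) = 20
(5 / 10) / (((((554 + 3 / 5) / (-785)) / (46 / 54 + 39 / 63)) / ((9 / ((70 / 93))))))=-3382565 / 271754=-12.45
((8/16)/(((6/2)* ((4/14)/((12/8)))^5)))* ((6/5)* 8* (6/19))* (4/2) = 4030.36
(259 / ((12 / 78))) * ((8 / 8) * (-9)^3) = -2454543 / 2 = -1227271.50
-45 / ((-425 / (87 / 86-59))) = -44883 / 7310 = -6.14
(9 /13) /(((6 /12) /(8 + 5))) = 18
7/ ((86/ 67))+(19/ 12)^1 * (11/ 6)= 25871/ 3096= 8.36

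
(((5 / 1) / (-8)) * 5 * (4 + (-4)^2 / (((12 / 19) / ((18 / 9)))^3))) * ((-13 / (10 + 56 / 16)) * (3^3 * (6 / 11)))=2246725 / 99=22694.19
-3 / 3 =-1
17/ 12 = 1.42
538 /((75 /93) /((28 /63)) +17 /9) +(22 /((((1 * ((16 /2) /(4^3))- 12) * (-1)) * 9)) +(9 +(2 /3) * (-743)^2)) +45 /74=96279223160777 /261494910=368187.75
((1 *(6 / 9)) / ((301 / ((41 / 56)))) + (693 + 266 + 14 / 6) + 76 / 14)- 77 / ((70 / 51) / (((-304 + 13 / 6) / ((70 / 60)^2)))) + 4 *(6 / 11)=887970903 / 66220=13409.41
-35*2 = -70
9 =9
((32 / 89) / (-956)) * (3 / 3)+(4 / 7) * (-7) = -85092 / 21271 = -4.00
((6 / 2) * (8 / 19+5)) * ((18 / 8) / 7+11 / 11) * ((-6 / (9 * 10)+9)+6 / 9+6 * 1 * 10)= 994671 / 665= 1495.75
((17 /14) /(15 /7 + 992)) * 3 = 51 /13918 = 0.00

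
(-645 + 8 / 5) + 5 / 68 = -218731 / 340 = -643.33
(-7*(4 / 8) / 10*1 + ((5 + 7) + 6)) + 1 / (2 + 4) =1069 / 60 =17.82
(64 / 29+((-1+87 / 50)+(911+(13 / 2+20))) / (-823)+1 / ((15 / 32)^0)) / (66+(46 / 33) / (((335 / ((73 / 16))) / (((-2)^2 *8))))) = 2726717961 / 87871849910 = 0.03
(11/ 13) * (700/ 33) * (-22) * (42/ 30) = -21560/ 39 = -552.82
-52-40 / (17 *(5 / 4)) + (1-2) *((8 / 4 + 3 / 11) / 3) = -30653 / 561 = -54.64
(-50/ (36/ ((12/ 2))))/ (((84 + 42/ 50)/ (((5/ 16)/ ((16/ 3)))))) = -3125/ 542976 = -0.01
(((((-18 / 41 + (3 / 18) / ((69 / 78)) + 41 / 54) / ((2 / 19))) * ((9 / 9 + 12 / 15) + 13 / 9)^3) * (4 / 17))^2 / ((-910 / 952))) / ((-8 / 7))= 8209665167877826513846496 / 5948237141830482890625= 1380.18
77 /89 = 0.87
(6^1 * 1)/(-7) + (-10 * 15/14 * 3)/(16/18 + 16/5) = -11229/1288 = -8.72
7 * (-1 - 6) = -49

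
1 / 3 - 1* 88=-263 / 3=-87.67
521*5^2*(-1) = -13025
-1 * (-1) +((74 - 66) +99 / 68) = 10.46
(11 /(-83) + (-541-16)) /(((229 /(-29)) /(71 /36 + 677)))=1821027943 /38014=47904.14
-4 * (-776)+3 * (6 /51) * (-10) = 52708 /17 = 3100.47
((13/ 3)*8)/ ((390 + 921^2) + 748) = 104/ 2548137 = 0.00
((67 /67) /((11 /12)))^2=144 /121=1.19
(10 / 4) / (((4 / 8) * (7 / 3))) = 2.14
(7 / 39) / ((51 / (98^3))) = 6588344 / 1989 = 3312.39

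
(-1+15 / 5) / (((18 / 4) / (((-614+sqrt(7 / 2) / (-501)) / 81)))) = -2456 / 729 - 2 * sqrt(14) / 365229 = -3.37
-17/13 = -1.31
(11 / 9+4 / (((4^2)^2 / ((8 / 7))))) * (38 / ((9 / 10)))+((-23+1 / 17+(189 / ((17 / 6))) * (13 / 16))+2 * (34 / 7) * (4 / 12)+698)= 60521689 / 77112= 784.85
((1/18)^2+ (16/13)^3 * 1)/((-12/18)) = -1329301/474552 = -2.80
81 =81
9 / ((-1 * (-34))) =9 / 34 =0.26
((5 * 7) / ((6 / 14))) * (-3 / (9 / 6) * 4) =-1960 / 3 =-653.33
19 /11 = 1.73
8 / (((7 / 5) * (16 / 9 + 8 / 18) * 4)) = 9 / 14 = 0.64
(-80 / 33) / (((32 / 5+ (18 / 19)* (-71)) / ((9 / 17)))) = 11400 / 540617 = 0.02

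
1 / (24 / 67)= 67 / 24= 2.79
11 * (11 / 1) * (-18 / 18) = -121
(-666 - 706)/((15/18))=-8232/5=-1646.40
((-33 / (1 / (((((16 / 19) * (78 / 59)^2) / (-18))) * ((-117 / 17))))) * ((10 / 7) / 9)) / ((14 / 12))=-139201920 / 55093787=-2.53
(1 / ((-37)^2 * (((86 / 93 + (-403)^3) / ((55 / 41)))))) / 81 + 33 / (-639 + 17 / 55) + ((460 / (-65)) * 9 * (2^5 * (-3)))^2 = 409482841843072252821082161103 / 10952651627584434298440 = 37386639.85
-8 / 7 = -1.14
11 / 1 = 11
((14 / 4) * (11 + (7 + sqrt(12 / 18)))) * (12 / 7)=112.90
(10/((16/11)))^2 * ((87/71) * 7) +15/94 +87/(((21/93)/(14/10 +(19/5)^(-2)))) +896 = 5039754651397/2698431680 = 1867.66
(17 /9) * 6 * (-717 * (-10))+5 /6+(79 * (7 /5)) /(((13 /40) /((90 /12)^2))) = 7831445 /78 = 100403.14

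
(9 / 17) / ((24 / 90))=135 / 68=1.99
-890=-890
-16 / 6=-8 / 3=-2.67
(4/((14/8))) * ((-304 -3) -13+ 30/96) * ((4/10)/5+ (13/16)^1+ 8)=-3638811/560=-6497.88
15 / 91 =0.16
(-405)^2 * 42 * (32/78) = 36741600/13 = 2826276.92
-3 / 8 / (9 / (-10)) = 5 / 12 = 0.42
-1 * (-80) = 80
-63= -63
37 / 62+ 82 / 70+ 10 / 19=94603 / 41230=2.29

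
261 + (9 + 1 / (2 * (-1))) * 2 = 278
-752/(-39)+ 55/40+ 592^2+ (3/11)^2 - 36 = 13230140509/37752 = 350448.73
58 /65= 0.89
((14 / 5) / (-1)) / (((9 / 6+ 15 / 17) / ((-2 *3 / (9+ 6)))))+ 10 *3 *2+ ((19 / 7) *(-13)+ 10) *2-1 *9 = 12739 / 14175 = 0.90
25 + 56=81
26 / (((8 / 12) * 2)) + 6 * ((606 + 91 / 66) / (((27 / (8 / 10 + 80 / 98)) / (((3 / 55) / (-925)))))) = 485789929 / 24928750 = 19.49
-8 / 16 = -1 / 2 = -0.50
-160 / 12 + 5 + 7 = -4 / 3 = -1.33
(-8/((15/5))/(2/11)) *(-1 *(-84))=-1232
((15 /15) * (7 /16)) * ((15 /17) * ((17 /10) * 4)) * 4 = 21 /2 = 10.50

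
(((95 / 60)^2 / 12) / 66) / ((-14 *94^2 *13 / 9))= -361 / 20378502144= -0.00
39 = 39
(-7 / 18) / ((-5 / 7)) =49 / 90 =0.54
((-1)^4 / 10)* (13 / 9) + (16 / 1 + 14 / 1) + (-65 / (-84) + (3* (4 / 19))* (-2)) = 709943 / 23940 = 29.66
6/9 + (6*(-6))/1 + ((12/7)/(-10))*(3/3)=-3728/105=-35.50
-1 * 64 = -64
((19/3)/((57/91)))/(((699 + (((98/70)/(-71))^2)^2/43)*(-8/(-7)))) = 435032096419375/34370950311937872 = 0.01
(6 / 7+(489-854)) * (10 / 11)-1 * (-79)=-19407 / 77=-252.04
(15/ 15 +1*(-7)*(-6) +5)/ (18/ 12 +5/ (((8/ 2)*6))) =1152/ 41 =28.10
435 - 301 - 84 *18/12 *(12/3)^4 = -32122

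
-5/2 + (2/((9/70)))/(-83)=-2.69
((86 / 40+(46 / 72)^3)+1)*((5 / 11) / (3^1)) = 0.52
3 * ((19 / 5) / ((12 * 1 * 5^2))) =19 / 500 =0.04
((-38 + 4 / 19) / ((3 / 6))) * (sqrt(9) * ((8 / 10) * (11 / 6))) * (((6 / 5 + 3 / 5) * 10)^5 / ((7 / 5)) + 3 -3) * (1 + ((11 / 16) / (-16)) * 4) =-49435114212 / 133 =-371692588.06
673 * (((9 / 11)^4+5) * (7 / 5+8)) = 2523078346 / 73205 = 34465.93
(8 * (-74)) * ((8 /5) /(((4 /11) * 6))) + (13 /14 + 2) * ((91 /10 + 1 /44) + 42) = -2628011 /9240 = -284.42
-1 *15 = -15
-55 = -55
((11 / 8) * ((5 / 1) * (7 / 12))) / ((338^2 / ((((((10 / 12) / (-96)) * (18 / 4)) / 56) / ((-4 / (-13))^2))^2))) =1375 / 721554505728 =0.00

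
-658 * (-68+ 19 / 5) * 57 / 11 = 12039426 / 55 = 218898.65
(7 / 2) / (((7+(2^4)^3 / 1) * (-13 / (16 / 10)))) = -28 / 266695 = -0.00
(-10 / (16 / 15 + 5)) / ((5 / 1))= -30 / 91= -0.33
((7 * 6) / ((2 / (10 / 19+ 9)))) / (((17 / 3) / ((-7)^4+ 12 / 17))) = 465573087 / 5491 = 84788.40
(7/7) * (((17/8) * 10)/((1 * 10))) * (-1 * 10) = -85/4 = -21.25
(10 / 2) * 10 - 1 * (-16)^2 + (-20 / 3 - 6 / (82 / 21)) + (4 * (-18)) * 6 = -79483 / 123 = -646.20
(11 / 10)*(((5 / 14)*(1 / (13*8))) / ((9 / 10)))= 55 / 13104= 0.00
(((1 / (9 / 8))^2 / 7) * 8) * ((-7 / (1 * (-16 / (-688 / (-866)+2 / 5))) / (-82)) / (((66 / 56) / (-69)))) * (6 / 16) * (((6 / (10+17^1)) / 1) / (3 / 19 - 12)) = -0.00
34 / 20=17 / 10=1.70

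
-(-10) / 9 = 10 / 9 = 1.11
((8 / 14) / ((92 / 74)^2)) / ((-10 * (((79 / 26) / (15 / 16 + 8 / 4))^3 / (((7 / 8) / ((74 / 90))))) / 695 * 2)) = -52790122382985 / 4273236066304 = -12.35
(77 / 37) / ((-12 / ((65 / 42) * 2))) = -715 / 1332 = -0.54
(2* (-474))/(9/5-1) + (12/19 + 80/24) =-67319/57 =-1181.04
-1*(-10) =10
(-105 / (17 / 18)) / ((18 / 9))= -945 / 17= -55.59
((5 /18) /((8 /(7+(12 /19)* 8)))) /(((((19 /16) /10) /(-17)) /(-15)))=973250 /1083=898.66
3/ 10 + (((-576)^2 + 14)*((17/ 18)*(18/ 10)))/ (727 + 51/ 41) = 57836801/ 74645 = 774.82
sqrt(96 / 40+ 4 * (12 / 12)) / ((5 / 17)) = 68 * sqrt(10) / 25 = 8.60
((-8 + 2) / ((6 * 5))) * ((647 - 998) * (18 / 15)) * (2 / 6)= 702 / 25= 28.08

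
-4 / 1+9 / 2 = 0.50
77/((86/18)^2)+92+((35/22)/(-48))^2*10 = 98335654085/1030943232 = 95.38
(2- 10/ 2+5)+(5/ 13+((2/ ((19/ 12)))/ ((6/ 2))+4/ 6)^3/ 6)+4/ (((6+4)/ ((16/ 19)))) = 106024661/ 36112635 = 2.94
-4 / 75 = -0.05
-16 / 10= -8 / 5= -1.60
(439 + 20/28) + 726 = 8160/7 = 1165.71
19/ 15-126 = -1871/ 15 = -124.73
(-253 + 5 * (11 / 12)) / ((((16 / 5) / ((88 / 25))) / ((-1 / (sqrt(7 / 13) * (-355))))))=-1.05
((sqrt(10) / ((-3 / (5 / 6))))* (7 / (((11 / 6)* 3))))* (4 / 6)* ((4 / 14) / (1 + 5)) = -10* sqrt(10) / 891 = -0.04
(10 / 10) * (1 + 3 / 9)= 4 / 3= 1.33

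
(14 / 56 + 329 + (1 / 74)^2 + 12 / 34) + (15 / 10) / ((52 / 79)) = 803284465 / 2420392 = 331.88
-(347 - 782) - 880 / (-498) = 108755 / 249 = 436.77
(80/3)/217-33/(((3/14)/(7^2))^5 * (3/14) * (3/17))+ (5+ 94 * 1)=-86307781733350014109/158193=-545585340270113.18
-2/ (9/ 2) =-4/ 9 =-0.44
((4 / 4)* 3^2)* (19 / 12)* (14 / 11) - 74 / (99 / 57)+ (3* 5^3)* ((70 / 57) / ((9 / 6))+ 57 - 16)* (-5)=-32785645 / 418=-78434.56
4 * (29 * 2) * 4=928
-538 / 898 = -269 / 449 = -0.60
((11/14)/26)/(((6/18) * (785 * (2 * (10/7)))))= 33/816400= 0.00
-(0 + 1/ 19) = -0.05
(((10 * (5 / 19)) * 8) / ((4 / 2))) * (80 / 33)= 16000 / 627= 25.52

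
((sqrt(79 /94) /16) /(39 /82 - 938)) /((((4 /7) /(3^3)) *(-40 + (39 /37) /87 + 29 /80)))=41573385 *sqrt(7426) /49160633900068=0.00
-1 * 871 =-871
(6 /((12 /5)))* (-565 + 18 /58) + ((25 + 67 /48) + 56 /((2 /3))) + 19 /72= -5433245 /4176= -1301.06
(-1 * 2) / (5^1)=-2 / 5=-0.40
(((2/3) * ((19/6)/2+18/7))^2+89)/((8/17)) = 26091005/127008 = 205.43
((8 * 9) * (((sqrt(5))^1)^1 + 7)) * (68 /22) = 2448 * sqrt(5) /11 + 17136 /11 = 2055.44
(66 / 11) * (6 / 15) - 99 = -483 / 5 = -96.60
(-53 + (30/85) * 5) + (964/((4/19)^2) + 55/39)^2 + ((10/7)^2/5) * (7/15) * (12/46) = 473134672.72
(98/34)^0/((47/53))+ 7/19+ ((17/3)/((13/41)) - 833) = -28336366/34827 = -813.63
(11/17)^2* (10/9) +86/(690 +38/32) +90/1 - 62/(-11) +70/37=1148679304508/11707134813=98.12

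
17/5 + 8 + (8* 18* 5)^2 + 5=2592082/5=518416.40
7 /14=1 /2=0.50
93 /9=31 /3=10.33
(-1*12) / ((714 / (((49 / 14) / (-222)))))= 1 / 3774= 0.00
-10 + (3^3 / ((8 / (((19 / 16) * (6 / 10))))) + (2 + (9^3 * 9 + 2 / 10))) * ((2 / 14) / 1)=927.94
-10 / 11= -0.91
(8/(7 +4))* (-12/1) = -8.73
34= 34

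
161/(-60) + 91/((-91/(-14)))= 679/60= 11.32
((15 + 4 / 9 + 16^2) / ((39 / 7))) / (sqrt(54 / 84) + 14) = 3351796 / 959985 - 17101*sqrt(14) / 319995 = 3.29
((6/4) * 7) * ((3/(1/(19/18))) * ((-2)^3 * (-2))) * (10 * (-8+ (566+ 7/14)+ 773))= 7083580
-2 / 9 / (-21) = 2 / 189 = 0.01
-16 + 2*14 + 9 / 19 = 12.47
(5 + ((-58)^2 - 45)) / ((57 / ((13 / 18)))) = 7202 / 171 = 42.12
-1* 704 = -704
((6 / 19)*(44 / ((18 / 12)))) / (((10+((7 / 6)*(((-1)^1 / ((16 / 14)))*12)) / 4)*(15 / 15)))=2816 / 2109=1.34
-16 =-16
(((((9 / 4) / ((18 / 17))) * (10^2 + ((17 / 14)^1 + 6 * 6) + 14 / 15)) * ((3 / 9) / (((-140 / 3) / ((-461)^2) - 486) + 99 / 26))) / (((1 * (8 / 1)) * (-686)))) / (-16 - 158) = -1362563727551 / 6411498812694823680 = -0.00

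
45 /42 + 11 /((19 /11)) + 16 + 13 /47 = 296503 /12502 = 23.72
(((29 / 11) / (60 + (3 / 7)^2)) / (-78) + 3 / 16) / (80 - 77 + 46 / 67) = 0.05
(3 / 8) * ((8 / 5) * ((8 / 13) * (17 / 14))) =204 / 455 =0.45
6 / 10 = 3 / 5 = 0.60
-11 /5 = -2.20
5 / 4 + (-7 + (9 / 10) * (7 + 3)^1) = 3.25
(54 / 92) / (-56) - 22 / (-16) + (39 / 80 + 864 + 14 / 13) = 72579291 / 83720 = 866.93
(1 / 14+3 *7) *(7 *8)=1180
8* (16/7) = 128/7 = 18.29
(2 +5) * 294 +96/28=14430/7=2061.43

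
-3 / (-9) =1 / 3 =0.33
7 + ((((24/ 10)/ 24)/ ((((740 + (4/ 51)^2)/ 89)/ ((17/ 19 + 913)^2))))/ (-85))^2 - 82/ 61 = 16072657469166232696744101/ 1150417919141400563125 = 13971.15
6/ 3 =2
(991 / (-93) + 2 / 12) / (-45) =1951 / 8370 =0.23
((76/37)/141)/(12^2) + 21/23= 0.91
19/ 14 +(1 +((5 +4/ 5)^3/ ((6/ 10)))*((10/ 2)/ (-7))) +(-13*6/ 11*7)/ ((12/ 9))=-267.15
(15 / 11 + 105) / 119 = 1170 / 1309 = 0.89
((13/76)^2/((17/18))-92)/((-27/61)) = 275433971/1325592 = 207.78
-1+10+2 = 11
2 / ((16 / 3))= 3 / 8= 0.38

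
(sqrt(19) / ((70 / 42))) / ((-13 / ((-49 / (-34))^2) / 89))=-641067*sqrt(19) / 75140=-37.19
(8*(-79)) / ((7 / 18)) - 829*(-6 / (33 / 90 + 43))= -13755636 / 9107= -1510.45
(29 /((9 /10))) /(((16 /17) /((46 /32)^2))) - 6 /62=40368239 /571392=70.65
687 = 687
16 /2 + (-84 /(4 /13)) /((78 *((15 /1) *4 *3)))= 2873 /360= 7.98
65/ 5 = 13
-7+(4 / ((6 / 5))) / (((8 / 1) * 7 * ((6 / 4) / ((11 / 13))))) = -6.97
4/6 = 2/3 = 0.67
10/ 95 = 2/ 19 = 0.11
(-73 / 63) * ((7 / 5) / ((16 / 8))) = -0.81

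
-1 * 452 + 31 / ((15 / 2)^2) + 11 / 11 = -101351 / 225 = -450.45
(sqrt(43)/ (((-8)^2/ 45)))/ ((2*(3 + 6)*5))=sqrt(43)/ 128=0.05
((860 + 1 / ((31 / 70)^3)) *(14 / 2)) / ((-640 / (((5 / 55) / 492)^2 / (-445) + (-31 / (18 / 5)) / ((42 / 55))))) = 1335597033603201641 / 12425407672296960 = 107.49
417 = 417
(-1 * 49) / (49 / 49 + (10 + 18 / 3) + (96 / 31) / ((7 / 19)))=-10633 / 5513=-1.93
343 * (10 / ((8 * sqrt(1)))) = 1715 / 4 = 428.75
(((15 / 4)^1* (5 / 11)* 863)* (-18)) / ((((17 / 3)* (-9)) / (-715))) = -12621375 / 34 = -371216.91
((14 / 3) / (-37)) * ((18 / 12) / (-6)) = 7 / 222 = 0.03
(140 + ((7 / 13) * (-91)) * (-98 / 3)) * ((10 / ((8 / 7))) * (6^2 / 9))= 182770 / 3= 60923.33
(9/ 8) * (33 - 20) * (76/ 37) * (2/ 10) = 2223/ 370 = 6.01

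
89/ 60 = 1.48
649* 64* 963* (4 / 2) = 79998336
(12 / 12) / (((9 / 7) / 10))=70 / 9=7.78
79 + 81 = 160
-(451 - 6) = -445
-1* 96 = -96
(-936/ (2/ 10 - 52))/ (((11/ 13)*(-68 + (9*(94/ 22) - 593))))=-7605/ 221704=-0.03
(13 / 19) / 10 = 13 / 190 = 0.07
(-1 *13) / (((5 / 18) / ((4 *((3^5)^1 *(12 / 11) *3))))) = -8188128 / 55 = -148875.05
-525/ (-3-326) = 75/ 47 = 1.60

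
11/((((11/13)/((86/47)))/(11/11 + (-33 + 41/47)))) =-1635634/2209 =-740.44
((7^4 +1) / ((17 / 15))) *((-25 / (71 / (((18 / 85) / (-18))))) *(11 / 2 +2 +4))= 2071725 / 20519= 100.97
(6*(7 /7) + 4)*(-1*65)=-650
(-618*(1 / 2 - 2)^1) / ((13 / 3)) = 2781 / 13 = 213.92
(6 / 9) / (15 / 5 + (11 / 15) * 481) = 5 / 2668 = 0.00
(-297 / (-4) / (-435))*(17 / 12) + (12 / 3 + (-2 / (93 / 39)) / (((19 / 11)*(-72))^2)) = 15806813213 / 4206025440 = 3.76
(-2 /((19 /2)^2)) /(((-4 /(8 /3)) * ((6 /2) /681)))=3632 /1083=3.35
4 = 4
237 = 237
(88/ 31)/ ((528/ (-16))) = -8/ 93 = -0.09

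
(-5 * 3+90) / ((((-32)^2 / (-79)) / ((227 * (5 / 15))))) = -448325 / 1024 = -437.82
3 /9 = 1 /3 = 0.33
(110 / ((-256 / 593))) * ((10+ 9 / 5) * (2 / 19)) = -384857 / 1216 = -316.49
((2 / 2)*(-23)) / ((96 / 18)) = -69 / 16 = -4.31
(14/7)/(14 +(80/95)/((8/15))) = 19/148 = 0.13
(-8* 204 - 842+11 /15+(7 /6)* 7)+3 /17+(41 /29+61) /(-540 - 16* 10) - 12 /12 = -42551049 /17255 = -2466.01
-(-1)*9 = 9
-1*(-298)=298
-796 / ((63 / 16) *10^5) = -398 / 196875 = -0.00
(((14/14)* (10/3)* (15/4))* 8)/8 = 25/2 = 12.50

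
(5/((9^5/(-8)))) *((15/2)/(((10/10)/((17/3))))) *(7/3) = -11900/177147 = -0.07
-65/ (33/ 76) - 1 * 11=-5303/ 33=-160.70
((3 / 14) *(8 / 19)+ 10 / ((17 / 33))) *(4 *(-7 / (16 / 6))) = -66141 / 323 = -204.77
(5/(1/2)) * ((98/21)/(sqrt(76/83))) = 70 * sqrt(1577)/57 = 48.77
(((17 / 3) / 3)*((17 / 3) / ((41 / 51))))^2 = 24137569 / 136161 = 177.27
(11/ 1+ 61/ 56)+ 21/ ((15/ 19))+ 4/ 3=33619/ 840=40.02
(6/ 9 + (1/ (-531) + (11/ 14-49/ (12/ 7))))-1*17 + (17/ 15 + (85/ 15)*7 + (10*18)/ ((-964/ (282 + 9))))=-1033193183/ 17915940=-57.67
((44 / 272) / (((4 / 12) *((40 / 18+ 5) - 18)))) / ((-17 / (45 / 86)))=13365 / 9643352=0.00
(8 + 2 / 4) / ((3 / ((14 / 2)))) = 119 / 6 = 19.83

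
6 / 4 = 3 / 2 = 1.50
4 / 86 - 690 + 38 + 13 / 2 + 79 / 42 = -643.57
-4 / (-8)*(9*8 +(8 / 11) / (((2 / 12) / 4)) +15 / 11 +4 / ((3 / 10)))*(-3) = -3437 / 22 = -156.23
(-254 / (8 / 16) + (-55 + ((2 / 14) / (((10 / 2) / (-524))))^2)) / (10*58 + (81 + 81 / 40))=-3320792 / 6497645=-0.51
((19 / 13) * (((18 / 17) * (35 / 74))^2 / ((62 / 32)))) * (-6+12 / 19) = -9525600 / 9379019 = -1.02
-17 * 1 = -17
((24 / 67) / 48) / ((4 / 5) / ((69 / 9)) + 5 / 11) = 1265 / 94738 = 0.01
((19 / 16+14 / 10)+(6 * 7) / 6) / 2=767 / 160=4.79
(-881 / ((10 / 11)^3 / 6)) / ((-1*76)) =3517833 / 38000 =92.57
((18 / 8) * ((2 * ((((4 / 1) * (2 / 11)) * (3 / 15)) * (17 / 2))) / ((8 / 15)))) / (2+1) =153 / 44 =3.48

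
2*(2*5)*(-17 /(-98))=170 /49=3.47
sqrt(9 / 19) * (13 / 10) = 39 * sqrt(19) / 190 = 0.89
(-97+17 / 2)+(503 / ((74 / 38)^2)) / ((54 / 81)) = 110.46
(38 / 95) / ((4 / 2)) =1 / 5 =0.20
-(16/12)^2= -16/9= -1.78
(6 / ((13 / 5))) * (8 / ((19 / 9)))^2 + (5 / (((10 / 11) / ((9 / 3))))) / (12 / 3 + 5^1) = 984743 / 28158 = 34.97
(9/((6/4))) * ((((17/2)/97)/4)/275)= 51/106700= 0.00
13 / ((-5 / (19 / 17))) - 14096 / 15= -240373 / 255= -942.64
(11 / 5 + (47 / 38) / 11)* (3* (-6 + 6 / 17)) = -695952 / 17765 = -39.18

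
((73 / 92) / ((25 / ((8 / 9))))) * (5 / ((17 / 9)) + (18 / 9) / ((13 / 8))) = 125122 / 1143675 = 0.11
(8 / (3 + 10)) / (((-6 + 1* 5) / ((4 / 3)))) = -32 / 39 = -0.82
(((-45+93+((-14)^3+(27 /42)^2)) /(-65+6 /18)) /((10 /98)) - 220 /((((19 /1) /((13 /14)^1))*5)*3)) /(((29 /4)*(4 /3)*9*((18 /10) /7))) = 631307315 /34633656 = 18.23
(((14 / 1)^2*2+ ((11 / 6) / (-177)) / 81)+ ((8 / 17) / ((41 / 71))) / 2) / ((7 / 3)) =23527697509 / 139900446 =168.17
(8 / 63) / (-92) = -2 / 1449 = -0.00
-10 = -10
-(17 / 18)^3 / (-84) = 4913 / 489888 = 0.01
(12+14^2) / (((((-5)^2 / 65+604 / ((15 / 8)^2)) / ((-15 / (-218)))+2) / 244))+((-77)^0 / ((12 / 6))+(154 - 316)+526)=10569874977 / 27471026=384.76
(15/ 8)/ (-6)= -0.31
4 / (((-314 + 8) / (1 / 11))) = -2 / 1683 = -0.00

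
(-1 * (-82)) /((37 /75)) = 6150 /37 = 166.22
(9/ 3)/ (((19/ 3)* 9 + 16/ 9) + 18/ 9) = 27/ 547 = 0.05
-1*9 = -9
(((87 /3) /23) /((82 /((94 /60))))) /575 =1363 /32533500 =0.00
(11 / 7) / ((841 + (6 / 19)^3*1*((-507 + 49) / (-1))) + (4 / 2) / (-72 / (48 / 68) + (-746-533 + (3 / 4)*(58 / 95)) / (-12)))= 781877987 / 425842158007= 0.00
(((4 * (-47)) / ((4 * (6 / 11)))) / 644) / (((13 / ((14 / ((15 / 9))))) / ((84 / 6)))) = -3619 / 2990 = -1.21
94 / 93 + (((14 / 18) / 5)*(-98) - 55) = -96581 / 1395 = -69.23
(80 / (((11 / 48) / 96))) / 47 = 368640 / 517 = 713.04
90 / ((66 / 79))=1185 / 11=107.73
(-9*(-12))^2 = 11664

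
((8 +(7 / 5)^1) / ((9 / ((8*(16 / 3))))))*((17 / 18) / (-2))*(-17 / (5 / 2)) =869312 / 6075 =143.10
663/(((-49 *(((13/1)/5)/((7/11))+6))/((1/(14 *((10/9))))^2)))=-0.01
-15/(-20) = 3/4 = 0.75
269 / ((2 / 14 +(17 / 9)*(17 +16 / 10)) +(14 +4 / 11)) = 310695 / 57334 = 5.42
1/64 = 0.02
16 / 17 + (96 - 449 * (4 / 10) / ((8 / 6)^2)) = -2777 / 680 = -4.08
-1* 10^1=-10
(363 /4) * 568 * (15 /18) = 42955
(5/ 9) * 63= 35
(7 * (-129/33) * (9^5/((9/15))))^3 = -25994614259866182910875/1331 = -19530138437164675365.05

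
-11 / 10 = -1.10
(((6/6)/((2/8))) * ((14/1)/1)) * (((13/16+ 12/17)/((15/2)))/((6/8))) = 11564/765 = 15.12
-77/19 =-4.05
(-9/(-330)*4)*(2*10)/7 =24/77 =0.31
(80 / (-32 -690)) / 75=-8 / 5415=-0.00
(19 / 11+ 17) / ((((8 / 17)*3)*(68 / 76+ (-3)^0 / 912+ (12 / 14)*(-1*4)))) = -49028 / 9361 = -5.24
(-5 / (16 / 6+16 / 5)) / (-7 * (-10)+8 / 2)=-75 / 6512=-0.01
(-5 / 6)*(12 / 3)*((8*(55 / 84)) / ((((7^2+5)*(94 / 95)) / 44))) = -1149500 / 79947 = -14.38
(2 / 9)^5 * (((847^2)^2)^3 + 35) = 484739480245075092563984368414034048 / 6561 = 73881950959468845079101410000000.00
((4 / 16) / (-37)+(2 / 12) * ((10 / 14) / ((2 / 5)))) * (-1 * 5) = -1130 / 777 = -1.45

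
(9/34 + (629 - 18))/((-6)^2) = 20783/1224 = 16.98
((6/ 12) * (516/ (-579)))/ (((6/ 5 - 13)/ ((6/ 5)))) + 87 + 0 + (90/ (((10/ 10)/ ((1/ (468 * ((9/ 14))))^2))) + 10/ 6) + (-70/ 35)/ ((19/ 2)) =4718048935729/ 53309811906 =88.50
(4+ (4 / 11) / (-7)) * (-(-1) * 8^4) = 1245184 / 77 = 16171.22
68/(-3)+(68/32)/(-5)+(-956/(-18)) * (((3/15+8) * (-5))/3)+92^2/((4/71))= 161446021/1080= 149487.06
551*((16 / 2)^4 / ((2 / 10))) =11284480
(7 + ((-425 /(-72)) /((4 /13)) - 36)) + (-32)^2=292085 /288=1014.18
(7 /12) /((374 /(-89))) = -0.14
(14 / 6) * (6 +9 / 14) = 31 / 2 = 15.50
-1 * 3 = -3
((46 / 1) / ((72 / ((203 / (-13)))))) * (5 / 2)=-23345 / 936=-24.94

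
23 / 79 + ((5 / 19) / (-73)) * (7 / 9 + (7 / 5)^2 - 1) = 1404656 / 4930785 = 0.28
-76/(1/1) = -76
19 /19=1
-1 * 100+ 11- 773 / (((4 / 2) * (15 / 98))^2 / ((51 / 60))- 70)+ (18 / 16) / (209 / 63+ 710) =-39965757242349 / 512788143640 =-77.94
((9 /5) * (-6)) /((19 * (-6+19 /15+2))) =162 /779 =0.21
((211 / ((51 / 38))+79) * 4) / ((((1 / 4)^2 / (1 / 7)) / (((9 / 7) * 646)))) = 12556416 / 7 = 1793773.71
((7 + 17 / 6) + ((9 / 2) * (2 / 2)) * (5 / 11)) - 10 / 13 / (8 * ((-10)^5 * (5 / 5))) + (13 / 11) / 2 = 427960033 / 34320000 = 12.47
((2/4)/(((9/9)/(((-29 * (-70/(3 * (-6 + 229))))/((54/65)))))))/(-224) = -9425/1156032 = -0.01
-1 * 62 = -62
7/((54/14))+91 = 2506/27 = 92.81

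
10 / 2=5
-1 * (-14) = 14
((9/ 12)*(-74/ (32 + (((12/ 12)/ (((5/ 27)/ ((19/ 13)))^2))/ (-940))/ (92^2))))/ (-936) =5979551500/ 3227017706493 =0.00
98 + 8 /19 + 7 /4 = 7613 /76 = 100.17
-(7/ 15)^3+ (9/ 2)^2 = 272003/ 13500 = 20.15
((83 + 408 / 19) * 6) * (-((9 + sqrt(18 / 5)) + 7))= -11218.82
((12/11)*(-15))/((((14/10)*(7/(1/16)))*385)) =-45/166012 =-0.00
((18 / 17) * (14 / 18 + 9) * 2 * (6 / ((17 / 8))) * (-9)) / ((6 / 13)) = -329472 / 289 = -1140.04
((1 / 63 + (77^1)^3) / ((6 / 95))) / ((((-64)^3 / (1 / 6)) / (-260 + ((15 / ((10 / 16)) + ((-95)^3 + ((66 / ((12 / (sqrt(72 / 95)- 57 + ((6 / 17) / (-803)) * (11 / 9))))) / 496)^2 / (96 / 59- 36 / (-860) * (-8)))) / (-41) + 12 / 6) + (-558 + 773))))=-130671911459635389454367383125175 / 1362536671296039223962894336- 2342073798538399475 * sqrt(190) / 30498179588504772673536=-95903.41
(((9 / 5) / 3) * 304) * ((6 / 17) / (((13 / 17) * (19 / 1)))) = 288 / 65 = 4.43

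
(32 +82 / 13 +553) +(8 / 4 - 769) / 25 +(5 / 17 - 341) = 1215068 / 5525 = 219.92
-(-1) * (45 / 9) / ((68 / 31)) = 155 / 68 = 2.28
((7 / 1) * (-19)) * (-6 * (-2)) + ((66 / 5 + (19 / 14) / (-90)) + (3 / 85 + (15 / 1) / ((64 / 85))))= -1562.86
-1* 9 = -9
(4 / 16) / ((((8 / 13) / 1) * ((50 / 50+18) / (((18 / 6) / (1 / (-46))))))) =-897 / 304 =-2.95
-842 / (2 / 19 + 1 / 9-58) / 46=71991 / 227263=0.32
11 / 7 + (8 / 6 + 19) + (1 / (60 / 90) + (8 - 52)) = -865 / 42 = -20.60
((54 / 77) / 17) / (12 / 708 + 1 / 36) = 114696 / 124355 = 0.92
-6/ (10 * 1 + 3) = -6/ 13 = -0.46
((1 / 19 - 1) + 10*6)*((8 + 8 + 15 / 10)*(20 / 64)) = 98175 / 304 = 322.94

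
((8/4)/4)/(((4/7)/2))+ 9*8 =295/4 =73.75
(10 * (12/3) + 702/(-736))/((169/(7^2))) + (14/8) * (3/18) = 2166661/186576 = 11.61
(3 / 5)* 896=2688 / 5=537.60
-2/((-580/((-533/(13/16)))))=-328/145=-2.26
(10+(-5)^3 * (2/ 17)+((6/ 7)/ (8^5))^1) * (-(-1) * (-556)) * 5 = 6376617355/ 487424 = 13082.28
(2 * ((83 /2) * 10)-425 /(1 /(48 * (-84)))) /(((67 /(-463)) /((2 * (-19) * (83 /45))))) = 500717111572 /603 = 830376636.11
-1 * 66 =-66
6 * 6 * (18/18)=36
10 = 10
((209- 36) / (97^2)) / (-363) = -173 / 3415467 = -0.00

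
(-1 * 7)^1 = -7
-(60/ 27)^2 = -400/ 81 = -4.94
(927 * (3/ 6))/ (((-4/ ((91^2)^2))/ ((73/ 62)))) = -4640536185831/ 496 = -9355919729.50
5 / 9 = 0.56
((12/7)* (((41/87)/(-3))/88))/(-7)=41/93786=0.00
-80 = -80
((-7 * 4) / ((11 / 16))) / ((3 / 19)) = -8512 / 33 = -257.94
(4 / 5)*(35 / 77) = 4 / 11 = 0.36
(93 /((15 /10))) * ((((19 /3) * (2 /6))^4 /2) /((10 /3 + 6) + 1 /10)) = 40399510 /618921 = 65.27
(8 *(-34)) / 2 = -136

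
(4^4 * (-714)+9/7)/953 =-1279479/6671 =-191.80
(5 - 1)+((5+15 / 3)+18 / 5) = 88 / 5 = 17.60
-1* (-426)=426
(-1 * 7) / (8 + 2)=-7 / 10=-0.70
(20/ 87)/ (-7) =-20/ 609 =-0.03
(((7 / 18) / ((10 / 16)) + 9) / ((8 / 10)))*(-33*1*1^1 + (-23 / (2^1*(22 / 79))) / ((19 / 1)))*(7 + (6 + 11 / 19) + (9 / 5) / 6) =-746116589 / 127072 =-5871.60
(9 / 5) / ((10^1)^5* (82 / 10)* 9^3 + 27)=1 / 332100015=0.00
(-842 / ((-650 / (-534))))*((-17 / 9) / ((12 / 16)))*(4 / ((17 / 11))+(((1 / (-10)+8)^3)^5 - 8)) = 6185946198992130601348341449318209 / 121875000000000000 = 50756481632755943.40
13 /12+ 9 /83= 1187 /996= 1.19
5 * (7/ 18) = 35/ 18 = 1.94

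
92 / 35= 2.63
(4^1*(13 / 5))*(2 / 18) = 52 / 45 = 1.16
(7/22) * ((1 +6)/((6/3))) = 49/44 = 1.11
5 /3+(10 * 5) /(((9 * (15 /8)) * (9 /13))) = 1445 /243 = 5.95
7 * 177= 1239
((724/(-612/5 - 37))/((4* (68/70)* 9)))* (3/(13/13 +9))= -6335/162588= -0.04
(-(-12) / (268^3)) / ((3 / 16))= 1 / 300763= 0.00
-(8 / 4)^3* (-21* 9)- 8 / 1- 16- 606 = 882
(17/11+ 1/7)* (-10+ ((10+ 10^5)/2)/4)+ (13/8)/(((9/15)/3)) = 12995905/616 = 21097.25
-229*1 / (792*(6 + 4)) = -229 / 7920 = -0.03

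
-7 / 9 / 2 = -7 / 18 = -0.39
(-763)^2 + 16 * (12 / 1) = 582361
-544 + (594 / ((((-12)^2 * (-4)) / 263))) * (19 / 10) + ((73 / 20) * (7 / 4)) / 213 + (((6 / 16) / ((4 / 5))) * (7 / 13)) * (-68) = -953820017 / 886080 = -1076.45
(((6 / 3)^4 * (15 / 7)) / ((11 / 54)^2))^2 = 489776025600 / 717409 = 682701.26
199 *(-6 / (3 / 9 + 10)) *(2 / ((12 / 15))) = -8955 / 31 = -288.87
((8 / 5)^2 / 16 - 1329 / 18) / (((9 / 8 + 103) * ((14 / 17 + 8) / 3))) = -22102 / 91875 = -0.24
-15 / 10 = -3 / 2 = -1.50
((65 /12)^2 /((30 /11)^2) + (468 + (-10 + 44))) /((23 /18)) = 2622817 /6624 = 395.96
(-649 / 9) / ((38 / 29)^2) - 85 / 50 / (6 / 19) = -1539427 / 32490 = -47.38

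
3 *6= 18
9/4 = 2.25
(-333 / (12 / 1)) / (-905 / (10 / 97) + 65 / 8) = 222 / 70163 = 0.00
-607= -607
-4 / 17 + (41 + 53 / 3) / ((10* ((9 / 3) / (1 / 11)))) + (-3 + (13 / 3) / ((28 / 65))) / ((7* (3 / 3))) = 142591 / 149940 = 0.95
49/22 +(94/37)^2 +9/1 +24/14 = 4089161/210826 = 19.40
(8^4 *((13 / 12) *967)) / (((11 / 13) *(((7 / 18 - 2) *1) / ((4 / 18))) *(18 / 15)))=-1673451520 / 2871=-582881.06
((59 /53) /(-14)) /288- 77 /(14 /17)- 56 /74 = -94.26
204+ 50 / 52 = 5329 / 26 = 204.96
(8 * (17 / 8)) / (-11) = -17 / 11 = -1.55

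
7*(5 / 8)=35 / 8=4.38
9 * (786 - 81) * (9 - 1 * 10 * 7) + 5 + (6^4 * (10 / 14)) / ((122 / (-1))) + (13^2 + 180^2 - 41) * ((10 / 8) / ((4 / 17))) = -91481585 / 427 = -214242.59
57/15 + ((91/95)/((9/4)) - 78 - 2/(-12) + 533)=785561/1710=459.39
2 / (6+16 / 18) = 9 / 31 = 0.29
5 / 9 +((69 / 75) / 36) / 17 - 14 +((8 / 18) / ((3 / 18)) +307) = 1510741 / 5100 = 296.22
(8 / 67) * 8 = 64 / 67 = 0.96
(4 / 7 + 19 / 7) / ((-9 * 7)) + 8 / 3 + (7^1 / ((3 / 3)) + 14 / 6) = 5269 / 441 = 11.95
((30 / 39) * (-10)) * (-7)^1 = 700 / 13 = 53.85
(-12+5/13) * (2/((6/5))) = -755/39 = -19.36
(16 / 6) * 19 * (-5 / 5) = -50.67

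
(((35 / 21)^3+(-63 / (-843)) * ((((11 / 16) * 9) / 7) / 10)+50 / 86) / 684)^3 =20202058058248361141722513 / 45513881249834510706260312064000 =0.00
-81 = -81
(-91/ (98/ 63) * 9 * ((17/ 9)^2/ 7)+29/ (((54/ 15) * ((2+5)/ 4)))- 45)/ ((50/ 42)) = -38903/ 150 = -259.35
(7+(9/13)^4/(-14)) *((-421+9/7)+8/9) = -2924.91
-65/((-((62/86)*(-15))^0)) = 65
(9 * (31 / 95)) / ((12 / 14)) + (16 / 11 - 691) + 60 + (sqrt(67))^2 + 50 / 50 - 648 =-2520789 / 2090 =-1206.12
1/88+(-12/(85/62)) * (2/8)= -16283/7480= -2.18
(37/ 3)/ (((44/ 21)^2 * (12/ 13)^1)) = 3.04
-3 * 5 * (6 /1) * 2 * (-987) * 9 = 1598940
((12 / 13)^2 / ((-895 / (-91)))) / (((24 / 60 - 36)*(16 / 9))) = -567 / 414206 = -0.00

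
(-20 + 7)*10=-130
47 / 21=2.24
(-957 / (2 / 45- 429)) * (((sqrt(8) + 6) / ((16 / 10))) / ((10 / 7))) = 301455 * sqrt(2) / 154424 + 904365 / 154424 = 8.62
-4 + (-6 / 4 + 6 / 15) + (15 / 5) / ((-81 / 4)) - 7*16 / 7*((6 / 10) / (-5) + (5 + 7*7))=-1170893 / 1350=-867.33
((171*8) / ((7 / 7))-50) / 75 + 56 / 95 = 25882 / 1425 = 18.16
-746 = -746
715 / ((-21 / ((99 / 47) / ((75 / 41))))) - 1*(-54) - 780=-1258763 / 1645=-765.21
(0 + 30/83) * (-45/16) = -675/664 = -1.02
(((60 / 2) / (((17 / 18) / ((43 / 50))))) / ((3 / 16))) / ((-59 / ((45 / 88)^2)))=-156735 / 242726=-0.65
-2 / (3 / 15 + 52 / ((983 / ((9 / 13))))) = -9830 / 1163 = -8.45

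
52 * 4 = 208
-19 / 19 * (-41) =41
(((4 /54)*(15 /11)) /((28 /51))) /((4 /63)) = 255 /88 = 2.90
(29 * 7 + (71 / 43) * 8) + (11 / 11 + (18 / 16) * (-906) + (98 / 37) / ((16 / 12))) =-5091545 / 6364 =-800.05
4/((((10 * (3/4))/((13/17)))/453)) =15704/85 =184.75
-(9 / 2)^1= -9 / 2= -4.50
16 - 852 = -836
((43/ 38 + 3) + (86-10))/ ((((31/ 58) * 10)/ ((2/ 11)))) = 17661/ 6479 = 2.73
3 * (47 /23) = 141 /23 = 6.13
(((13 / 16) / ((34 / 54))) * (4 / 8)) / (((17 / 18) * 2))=3159 / 9248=0.34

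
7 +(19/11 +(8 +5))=21.73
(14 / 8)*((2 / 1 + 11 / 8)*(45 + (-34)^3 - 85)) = -232375.50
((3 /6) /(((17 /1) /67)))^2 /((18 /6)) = 4489 /3468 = 1.29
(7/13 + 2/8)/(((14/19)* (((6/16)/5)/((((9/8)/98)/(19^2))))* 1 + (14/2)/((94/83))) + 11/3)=28905/64071202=0.00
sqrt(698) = 26.42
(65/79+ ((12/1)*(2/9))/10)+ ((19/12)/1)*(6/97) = 272969/229890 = 1.19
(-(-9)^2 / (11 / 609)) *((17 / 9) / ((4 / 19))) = -1770363 / 44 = -40235.52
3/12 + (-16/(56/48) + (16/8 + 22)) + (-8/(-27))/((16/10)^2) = 16105/1512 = 10.65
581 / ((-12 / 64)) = -9296 / 3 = -3098.67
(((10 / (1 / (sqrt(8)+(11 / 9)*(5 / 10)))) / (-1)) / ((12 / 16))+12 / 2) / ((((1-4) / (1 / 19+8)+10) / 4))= -5440*sqrt(2) / 491-3944 / 4419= -16.56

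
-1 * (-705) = 705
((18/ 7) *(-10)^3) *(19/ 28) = -85500/ 49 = -1744.90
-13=-13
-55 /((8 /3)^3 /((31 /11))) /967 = -4185 /495104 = -0.01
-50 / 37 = -1.35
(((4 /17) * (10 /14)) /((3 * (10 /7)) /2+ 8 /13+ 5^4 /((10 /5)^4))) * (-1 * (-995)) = 4139200 /1035147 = 4.00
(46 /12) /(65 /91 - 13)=-161 /516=-0.31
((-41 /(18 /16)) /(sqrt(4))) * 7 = -1148 /9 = -127.56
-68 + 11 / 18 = -1213 / 18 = -67.39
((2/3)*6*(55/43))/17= 220/731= 0.30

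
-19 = -19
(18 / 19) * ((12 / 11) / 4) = 54 / 209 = 0.26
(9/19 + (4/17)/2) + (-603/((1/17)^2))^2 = 9809182894538/323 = 30368987289.59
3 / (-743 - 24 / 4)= -3 / 749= -0.00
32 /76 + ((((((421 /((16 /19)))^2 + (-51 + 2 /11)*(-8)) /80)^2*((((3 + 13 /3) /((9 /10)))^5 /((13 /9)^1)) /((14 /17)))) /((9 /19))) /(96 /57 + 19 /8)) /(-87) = -9641345341412347316550592661 /5454791796477284352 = -1767500154.20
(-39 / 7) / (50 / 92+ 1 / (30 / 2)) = -26910 / 2947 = -9.13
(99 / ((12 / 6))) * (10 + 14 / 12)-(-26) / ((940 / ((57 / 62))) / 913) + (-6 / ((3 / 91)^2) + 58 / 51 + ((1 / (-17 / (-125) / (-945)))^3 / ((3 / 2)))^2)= 8796258163690034150207983603473433 / 175842190165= 50023593060551289171370.20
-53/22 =-2.41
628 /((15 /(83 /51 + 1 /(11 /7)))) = 159512 /1683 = 94.78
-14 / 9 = -1.56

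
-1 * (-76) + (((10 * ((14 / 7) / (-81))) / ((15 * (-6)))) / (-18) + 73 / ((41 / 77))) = 57323416 / 269001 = 213.10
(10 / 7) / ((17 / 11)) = 110 / 119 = 0.92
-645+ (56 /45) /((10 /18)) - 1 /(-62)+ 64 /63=-62664739 /97650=-641.73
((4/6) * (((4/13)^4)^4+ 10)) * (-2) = -26616664384507062824/1996249827549539523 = -13.33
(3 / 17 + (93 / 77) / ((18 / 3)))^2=978121 / 6853924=0.14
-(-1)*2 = 2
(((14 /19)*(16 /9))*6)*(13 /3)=5824 /171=34.06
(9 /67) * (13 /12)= 39 /268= 0.15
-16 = -16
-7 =-7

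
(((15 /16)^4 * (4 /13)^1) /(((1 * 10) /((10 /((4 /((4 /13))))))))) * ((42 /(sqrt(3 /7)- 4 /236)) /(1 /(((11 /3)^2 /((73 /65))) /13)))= 29515303125 /1054711250944 + 248771840625 * sqrt(21) /1054711250944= 1.11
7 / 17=0.41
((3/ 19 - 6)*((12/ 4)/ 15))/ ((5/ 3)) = -333/ 475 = -0.70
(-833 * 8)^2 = 44408896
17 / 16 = 1.06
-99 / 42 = -33 / 14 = -2.36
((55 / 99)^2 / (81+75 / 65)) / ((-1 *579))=-325 / 50088132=-0.00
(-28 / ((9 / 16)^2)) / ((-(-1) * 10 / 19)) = -68096 / 405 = -168.14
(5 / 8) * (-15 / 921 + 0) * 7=-175 / 2456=-0.07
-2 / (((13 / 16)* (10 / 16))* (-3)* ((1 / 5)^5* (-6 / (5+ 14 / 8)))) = -60000 / 13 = -4615.38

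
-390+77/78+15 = -29173/78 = -374.01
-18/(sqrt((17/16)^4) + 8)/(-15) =512/3895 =0.13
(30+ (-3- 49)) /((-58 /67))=737 /29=25.41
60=60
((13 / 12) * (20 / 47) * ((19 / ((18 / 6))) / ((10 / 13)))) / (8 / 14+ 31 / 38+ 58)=427063 / 6682131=0.06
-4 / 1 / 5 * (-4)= 16 / 5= 3.20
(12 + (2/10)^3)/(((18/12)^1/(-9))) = -9006/125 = -72.05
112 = 112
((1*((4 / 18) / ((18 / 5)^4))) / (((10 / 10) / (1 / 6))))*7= 4375 / 2834352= 0.00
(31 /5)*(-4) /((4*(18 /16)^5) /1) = -1015808 /295245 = -3.44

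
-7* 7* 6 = -294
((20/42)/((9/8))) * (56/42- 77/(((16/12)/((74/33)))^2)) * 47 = -4306.34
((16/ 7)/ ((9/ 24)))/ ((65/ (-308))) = -5632/ 195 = -28.88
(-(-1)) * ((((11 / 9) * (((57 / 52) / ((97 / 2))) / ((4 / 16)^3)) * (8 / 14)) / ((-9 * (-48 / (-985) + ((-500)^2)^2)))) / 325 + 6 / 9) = 39737016210968153386 / 59605524316452724155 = 0.67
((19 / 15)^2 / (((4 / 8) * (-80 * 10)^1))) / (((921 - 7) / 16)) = -361 / 5141250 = -0.00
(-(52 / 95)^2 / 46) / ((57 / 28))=-37856 / 11831775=-0.00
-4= -4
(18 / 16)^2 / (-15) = -27 / 320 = -0.08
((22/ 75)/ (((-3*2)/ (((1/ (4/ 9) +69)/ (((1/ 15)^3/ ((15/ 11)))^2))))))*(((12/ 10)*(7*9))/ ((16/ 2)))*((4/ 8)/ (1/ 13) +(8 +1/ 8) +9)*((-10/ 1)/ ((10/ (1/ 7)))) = 3313202484375/ 1408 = 2353126764.47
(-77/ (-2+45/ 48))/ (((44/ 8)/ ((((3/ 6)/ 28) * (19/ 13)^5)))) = 9904396/ 6311981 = 1.57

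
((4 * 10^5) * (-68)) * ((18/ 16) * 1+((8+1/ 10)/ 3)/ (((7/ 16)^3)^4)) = -20671945833018927240000/ 13841287201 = -1493498800568.59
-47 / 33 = -1.42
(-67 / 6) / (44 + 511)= -0.02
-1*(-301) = 301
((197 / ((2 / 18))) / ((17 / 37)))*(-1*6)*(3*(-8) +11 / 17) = 156261582 / 289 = 540697.52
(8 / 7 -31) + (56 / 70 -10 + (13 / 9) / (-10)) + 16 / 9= -7859 / 210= -37.42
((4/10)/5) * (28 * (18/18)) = 2.24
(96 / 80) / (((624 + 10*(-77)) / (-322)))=966 / 365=2.65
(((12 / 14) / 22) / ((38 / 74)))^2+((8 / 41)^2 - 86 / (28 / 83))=-1834130362629 / 7195920578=-254.88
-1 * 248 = -248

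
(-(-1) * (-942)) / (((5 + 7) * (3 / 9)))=-471 / 2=-235.50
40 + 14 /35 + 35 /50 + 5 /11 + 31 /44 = 9297 /220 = 42.26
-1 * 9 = -9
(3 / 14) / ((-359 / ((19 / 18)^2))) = -361 / 542808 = -0.00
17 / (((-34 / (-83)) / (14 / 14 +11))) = 498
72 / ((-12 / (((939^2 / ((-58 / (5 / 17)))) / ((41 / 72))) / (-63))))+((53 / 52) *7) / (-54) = -297157201321 / 397306728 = -747.93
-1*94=-94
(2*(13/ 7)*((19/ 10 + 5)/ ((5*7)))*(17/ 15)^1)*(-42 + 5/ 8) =-1682473/ 49000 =-34.34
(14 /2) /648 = 7 /648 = 0.01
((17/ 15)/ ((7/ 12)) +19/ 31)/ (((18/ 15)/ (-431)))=-917.94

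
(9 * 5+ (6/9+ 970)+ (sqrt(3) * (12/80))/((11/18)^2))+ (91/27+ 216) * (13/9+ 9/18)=1442.92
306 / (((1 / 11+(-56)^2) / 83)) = 31042 / 3833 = 8.10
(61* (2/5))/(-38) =-61/95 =-0.64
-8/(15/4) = -32/15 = -2.13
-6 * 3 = -18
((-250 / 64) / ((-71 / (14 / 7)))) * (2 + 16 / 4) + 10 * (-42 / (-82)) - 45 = -39.22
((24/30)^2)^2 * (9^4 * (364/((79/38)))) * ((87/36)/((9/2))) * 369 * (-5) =-4603896880128/9875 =-466217405.58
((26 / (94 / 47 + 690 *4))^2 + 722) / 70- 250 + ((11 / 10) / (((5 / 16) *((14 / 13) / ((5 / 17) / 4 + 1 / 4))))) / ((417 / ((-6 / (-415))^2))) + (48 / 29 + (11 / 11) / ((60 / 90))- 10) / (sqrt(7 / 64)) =-65111464449268456231 / 271653507307236250- 1588 *sqrt(7) / 203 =-260.38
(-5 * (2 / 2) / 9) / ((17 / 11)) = -55 / 153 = -0.36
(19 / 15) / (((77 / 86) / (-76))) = -124184 / 1155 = -107.52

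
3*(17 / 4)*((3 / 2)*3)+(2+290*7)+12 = 16811 / 8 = 2101.38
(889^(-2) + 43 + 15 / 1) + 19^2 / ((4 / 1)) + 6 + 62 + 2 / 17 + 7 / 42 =216.53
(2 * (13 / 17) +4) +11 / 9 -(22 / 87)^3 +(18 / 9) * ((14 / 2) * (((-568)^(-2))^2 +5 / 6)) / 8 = 38189610592763325697 / 4660795129040584704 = 8.19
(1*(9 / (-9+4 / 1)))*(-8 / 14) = 36 / 35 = 1.03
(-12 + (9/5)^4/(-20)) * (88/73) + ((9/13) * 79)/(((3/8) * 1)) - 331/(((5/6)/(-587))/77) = 53242380302304/2965625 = 17953173.55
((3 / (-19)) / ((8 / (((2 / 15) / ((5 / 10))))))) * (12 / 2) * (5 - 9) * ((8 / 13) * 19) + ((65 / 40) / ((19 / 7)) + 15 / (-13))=9107 / 9880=0.92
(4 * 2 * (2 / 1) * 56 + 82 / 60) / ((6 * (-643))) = -26921 / 115740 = -0.23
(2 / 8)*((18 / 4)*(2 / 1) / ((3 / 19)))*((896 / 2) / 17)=6384 / 17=375.53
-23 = -23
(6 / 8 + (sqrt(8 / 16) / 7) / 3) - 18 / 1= -69 / 4 + sqrt(2) / 42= -17.22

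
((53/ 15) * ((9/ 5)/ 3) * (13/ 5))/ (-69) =-689/ 8625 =-0.08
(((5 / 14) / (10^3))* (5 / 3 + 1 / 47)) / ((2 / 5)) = 17 / 11280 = 0.00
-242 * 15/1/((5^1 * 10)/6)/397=-2178/1985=-1.10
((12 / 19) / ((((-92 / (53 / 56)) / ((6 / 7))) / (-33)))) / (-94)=-0.00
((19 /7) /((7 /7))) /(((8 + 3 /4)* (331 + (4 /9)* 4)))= 684 /733775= 0.00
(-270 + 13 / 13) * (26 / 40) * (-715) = 500071 / 4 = 125017.75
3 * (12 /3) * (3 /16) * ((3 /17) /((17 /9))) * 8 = 486 /289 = 1.68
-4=-4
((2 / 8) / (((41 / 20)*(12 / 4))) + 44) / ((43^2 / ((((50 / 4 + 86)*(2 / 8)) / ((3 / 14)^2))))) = 52290301 / 4093686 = 12.77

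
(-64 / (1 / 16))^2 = 1048576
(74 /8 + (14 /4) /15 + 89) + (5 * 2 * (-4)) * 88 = -205291 /60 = -3421.52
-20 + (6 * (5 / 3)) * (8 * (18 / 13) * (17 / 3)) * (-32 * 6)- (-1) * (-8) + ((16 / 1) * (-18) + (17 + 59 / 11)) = -120810.56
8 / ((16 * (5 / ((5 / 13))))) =1 / 26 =0.04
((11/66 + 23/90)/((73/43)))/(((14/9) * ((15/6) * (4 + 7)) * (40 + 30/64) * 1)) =26144/181979875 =0.00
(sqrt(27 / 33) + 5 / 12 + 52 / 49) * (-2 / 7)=-869 / 2058 -6 * sqrt(11) / 77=-0.68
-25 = -25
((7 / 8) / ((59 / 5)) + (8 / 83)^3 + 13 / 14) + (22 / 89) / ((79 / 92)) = 17154639452301 / 13282854447688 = 1.29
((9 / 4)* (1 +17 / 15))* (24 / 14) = 288 / 35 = 8.23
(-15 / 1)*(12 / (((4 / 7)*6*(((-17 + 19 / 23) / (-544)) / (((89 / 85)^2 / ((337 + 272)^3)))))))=-728732 / 85022614845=-0.00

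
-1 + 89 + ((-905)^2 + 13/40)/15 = 32813813/600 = 54689.69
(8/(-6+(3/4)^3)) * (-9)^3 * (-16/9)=-221184/119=-1858.69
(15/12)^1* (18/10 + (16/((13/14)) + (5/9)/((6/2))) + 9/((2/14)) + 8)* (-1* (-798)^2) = -2800681681/39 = -71812350.79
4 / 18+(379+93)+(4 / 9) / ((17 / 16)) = 72314 / 153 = 472.64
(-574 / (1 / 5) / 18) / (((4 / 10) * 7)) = -1025 / 18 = -56.94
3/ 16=0.19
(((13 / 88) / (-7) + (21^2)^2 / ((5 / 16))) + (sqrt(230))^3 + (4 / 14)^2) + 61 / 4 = 230*sqrt(230) + 13417963247 / 21560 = 625842.63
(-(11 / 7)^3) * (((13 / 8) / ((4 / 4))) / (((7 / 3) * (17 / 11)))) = -570999 / 326536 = -1.75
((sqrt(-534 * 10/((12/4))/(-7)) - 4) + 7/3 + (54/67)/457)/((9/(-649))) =99253517/826713 - 1298 * sqrt(3115)/63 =-1029.85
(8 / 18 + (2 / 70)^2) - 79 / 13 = -807158 / 143325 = -5.63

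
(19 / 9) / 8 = 19 / 72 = 0.26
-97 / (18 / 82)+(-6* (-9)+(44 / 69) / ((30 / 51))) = -400343 / 1035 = -386.80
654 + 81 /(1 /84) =7458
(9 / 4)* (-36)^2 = 2916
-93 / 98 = -0.95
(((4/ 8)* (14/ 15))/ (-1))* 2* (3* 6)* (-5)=84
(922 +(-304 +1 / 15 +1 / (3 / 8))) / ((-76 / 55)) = -102421 / 228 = -449.21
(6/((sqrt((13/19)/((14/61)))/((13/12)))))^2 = 1729/122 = 14.17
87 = 87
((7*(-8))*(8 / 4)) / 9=-112 / 9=-12.44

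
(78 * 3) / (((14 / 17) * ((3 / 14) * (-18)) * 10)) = -221 / 30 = -7.37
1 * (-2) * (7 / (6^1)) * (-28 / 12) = 49 / 9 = 5.44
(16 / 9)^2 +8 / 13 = 3.78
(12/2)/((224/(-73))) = -219/112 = -1.96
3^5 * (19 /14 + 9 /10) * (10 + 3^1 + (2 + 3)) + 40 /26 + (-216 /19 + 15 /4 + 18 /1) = 9884.66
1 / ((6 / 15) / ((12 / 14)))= 15 / 7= 2.14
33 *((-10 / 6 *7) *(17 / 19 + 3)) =-1499.47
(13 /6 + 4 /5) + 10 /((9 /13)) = 1567 /90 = 17.41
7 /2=3.50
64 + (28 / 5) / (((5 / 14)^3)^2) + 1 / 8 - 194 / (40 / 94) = 1441756689 / 625000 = 2306.81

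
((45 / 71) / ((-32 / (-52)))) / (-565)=-117 / 64184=-0.00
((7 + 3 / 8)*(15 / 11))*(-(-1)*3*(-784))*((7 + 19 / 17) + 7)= -66868830 / 187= -357587.33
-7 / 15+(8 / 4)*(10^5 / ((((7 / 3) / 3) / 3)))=80999951 / 105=771428.10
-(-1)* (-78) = -78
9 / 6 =3 / 2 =1.50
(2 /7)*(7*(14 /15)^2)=392 /225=1.74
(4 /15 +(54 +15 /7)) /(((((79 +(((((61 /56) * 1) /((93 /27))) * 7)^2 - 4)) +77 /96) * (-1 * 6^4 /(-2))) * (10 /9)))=0.00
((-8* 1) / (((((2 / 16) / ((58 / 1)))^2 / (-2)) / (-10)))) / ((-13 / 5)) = 172236800 / 13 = 13248984.62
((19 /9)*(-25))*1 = -475 /9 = -52.78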